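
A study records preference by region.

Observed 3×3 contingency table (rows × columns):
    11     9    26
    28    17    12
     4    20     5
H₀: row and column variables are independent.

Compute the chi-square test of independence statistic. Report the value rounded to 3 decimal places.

test statistic = 34.687

Row totals [46, 57, 29], col totals [43, 46, 43], n=132
χ² = (11−14.98)²/14.98 + (9−16.03)²/16.03 + (26−14.98)²/14.98 + (28−18.57)²/18.57 + (17−19.86)²/19.86 + (12−18.57)²/18.57 + (4−9.45)²/9.45 + (20−10.11)²/10.11 + (5−9.45)²/9.45 = 34.6874
df = 4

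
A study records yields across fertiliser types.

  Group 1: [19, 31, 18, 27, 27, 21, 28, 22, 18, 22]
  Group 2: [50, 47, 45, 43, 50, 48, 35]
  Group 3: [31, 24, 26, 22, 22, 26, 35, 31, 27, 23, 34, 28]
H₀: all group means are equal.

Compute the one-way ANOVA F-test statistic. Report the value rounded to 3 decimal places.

test statistic = 49.235

Group means [23.30, 45.43, 27.42], grand mean 30.345
SSB = Σnᵢ(x̄ᵢ−x̄)² = 2191.821; SSW = ΣΣ(x−x̄ᵢ)² = 578.731
MSB = 2191.821/2 = 1095.9104; MSW = 578.731/26 = 22.2589
F = MSB/MSW = 49.2347
df = (2, 26)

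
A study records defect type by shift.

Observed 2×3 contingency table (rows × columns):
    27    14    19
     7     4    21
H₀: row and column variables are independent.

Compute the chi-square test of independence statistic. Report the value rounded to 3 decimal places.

Row totals [60, 32], col totals [34, 18, 40], n=92
χ² = (27−22.17)²/22.17 + (14−11.74)²/11.74 + (19−26.09)²/26.09 + (7−11.83)²/11.83 + (4−6.26)²/6.26 + (21−13.91)²/13.91 = 9.8069
df = 2

test statistic = 9.807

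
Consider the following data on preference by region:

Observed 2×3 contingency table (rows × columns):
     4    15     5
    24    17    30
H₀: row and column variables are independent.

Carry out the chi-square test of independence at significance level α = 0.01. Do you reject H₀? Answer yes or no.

Row totals [24, 71], col totals [28, 32, 35], n=95
χ² = (4−7.07)²/7.07 + (15−8.08)²/8.08 + (5−8.84)²/8.84 + (24−20.93)²/20.93 + (17−23.92)²/23.92 + (30−26.16)²/26.16 = 11.9370
df = 2
p-value (upper-tail) = 0.00256
At α=0.01: p < α → reject H₀

reject H₀: yes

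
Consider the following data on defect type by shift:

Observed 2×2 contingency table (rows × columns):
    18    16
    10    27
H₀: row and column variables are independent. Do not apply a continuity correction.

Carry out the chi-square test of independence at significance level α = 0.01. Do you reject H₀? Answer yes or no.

Row totals [34, 37], col totals [28, 43], n=71
χ² = (18−13.41)²/13.41 + (16−20.59)²/20.59 + (10−14.59)²/14.59 + (27−22.41)²/22.41 = 4.9818
df = 1
p-value (upper-tail) = 0.02562
At α=0.01: p ≥ α → fail to reject H₀

reject H₀: no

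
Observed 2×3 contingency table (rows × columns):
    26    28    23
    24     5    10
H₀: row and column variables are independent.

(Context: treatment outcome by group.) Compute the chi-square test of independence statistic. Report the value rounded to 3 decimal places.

test statistic = 9.839

Row totals [77, 39], col totals [50, 33, 33], n=116
χ² = (26−33.19)²/33.19 + (28−21.91)²/21.91 + (23−21.91)²/21.91 + (24−16.81)²/16.81 + (5−11.09)²/11.09 + (10−11.09)²/11.09 = 9.8391
df = 2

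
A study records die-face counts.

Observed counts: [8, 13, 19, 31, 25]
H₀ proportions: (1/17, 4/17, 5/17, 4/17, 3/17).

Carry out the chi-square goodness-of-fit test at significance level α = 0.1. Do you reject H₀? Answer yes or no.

reject H₀: yes

n = 96; E_i = n·p_i = [5.65, 22.59, 28.24, 22.59, 16.94]
χ² = (8−5.65)²/5.65 + (13−22.59)²/22.59 + (19−28.24)²/28.24 + (31−22.59)²/22.59 + (25−16.94)²/16.94 = 15.0372
df = 4
p-value (upper-tail) = 0.00462
At α=0.1: p < α → reject H₀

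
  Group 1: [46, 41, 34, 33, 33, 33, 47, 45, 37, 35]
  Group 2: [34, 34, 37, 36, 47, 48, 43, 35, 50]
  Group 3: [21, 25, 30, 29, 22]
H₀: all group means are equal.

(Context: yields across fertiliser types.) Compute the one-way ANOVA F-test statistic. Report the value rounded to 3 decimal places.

Group means [38.40, 40.44, 25.40], grand mean 36.458
SSB = Σnᵢ(x̄ᵢ−x̄)² = 792.136; SSW = ΣΣ(x−x̄ᵢ)² = 709.822
MSB = 792.136/2 = 396.0681; MSW = 709.822/21 = 33.8011
F = MSB/MSW = 11.7176
df = (2, 21)

test statistic = 11.718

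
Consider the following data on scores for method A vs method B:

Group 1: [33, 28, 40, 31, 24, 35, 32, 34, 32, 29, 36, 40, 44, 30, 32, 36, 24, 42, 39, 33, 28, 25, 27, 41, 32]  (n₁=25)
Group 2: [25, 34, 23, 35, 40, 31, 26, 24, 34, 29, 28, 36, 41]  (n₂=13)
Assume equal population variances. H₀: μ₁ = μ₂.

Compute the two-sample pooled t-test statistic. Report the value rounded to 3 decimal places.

test statistic = 0.939

x̄₁=33.080, s₁=5.656, n₁=25
x̄₂=31.231, s₂=5.960, n₂=13
s_p² = [24·5.656² + 12·5.960²]/36 = 33.1708
SE = √(s_p²·(1/25+1/13)) = 1.9694
t = (33.080−31.231)/1.9694 = 0.9390
df = 36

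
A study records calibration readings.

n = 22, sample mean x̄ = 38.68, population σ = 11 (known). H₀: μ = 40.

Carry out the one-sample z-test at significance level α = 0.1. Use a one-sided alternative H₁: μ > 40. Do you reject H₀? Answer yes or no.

SE = σ/√n = 11/√22 = 2.3452
z = (x̄−μ₀)/SE = (38.68−40)/2.3452 = -0.5628
p-value (one-sided, H₁ greater) = 0.71323
At α=0.1: p ≥ α → fail to reject H₀

reject H₀: no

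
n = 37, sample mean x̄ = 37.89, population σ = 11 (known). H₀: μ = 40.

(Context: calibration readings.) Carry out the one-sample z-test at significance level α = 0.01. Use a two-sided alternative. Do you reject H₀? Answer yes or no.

reject H₀: no

SE = σ/√n = 11/√37 = 1.8084
z = (x̄−μ₀)/SE = (37.89−40)/1.8084 = -1.1668
p-value (two-sided) = 0.24330
At α=0.01: p ≥ α → fail to reject H₀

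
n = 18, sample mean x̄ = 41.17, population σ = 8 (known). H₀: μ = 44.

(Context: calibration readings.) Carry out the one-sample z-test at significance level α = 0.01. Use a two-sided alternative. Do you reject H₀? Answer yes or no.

SE = σ/√n = 8/√18 = 1.8856
z = (x̄−μ₀)/SE = (41.17−44)/1.8856 = -1.5008
p-value (two-sided) = 0.13340
At α=0.01: p ≥ α → fail to reject H₀

reject H₀: no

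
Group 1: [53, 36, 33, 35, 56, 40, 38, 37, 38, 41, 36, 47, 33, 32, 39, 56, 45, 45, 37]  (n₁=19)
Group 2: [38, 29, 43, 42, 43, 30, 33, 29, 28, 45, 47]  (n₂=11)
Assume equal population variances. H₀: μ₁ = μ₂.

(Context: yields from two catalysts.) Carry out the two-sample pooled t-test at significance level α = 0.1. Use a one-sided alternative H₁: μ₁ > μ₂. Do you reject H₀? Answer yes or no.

x̄₁=40.895, s₁=7.497, n₁=19
x̄₂=37.000, s₂=7.321, n₂=11
s_p² = [18·7.497² + 10·7.321²]/28 = 55.2782
SE = √(s_p²·(1/19+1/11)) = 2.8169
t = (40.895−37.000)/2.8169 = 1.3827
df = 28
p-value (one-sided, H₁ greater) = 0.08885
At α=0.1: p < α → reject H₀

reject H₀: yes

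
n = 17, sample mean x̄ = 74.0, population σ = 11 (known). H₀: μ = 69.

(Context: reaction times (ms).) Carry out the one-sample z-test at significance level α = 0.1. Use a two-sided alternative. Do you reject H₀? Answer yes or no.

reject H₀: yes

SE = σ/√n = 11/√17 = 2.6679
z = (x̄−μ₀)/SE = (74.0−69)/2.6679 = 1.8741
p-value (two-sided) = 0.06091
At α=0.1: p < α → reject H₀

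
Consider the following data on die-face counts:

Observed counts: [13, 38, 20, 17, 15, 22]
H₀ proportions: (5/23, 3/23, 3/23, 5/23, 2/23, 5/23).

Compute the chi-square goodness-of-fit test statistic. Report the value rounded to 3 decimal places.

n = 125; E_i = n·p_i = [27.17, 16.30, 16.30, 27.17, 10.87, 27.17]
χ² = (13−27.17)²/27.17 + (38−16.30)²/16.30 + (20−16.30)²/16.30 + (17−27.17)²/27.17 + (15−10.87)²/10.87 + (22−27.17)²/27.17 = 43.4643
df = 5

test statistic = 43.464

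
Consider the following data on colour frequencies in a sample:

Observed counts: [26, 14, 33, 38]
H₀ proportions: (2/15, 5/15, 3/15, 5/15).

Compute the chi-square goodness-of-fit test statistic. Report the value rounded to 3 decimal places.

test statistic = 28.054

n = 111; E_i = n·p_i = [14.80, 37.00, 22.20, 37.00]
χ² = (26−14.80)²/14.80 + (14−37.00)²/37.00 + (33−22.20)²/22.20 + (38−37.00)²/37.00 = 28.0541
df = 3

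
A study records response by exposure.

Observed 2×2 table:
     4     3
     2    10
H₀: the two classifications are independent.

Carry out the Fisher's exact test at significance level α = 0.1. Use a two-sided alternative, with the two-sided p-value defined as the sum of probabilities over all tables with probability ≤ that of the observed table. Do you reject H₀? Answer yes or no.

Margins: r₁=7, r₂=12, c₁=6, c₂=13, n=19
p_obs = C(7,4)·C(12,2)/C(19,6); sum pmf over tables with pmf ≤ p_obs
p-value (two-sided) = 0.12874
At α=0.1: p ≥ α → fail to reject H₀

reject H₀: no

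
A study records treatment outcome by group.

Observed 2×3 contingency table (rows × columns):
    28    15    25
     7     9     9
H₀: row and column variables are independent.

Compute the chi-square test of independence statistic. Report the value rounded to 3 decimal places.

test statistic = 2.223

Row totals [68, 25], col totals [35, 24, 34], n=93
χ² = (28−25.59)²/25.59 + (15−17.55)²/17.55 + (25−24.86)²/24.86 + (7−9.41)²/9.41 + (9−6.45)²/6.45 + (9−9.14)²/9.14 = 2.2229
df = 2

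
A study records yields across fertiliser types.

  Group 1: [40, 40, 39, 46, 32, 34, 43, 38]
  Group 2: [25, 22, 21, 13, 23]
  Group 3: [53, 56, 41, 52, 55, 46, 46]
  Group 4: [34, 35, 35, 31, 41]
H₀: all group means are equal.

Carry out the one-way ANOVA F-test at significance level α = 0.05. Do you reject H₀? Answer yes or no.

Group means [39.00, 20.80, 49.86, 35.20], grand mean 37.640
SSB = Σnᵢ(x̄ᵢ−x̄)² = 2507.303; SSW = ΣΣ(x−x̄ᵢ)² = 466.457
MSB = 2507.303/3 = 835.7676; MSW = 466.457/21 = 22.2122
F = MSB/MSW = 37.6264
df = (3, 21)
p-value (upper-tail) = 0.00000
At α=0.05: p < α → reject H₀

reject H₀: yes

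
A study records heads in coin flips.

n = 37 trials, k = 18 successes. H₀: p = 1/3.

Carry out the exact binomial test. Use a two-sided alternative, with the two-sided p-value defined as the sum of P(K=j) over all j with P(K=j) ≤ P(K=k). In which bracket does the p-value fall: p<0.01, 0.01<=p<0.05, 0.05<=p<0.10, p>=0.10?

p-value bracket: 0.05<=p<0.10

Exact binomial: n=37, k=18, p₀=1/3=0.3333
P(X=j) = C(n,j)·p₀^j·(1−p₀)^(n−j); p = Σ P(X=j) over j with P(X=j) ≤ P(X=18)
p-value (two-sided) = 0.05522
→ bracket: 0.05<=p<0.10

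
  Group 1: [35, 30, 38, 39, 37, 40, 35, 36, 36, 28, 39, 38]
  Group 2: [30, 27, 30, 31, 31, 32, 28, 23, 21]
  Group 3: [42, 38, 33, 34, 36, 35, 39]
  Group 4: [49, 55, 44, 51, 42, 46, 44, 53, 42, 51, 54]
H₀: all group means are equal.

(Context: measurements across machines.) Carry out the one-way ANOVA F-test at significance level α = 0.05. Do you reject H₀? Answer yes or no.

reject H₀: yes

Group means [35.92, 28.11, 36.71, 48.27], grand mean 37.744
SSB = Σnᵢ(x̄ᵢ−x̄)² = 2102.020; SSW = ΣΣ(x−x̄ᵢ)² = 557.416
MSB = 2102.020/3 = 700.6733; MSW = 557.416/35 = 15.9262
F = MSB/MSW = 43.9951
df = (3, 35)
p-value (upper-tail) = 0.00000
At α=0.05: p < α → reject H₀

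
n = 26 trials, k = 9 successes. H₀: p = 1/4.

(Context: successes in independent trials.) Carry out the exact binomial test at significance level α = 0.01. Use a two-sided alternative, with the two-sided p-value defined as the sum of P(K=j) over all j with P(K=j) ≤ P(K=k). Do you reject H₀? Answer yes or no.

reject H₀: no

Exact binomial: n=26, k=9, p₀=1/4=0.2500
P(X=j) = C(n,j)·p₀^j·(1−p₀)^(n−j); p = Σ P(X=j) over j with P(X=j) ≤ P(X=9)
p-value (two-sided) = 0.26064
At α=0.01: p ≥ α → fail to reject H₀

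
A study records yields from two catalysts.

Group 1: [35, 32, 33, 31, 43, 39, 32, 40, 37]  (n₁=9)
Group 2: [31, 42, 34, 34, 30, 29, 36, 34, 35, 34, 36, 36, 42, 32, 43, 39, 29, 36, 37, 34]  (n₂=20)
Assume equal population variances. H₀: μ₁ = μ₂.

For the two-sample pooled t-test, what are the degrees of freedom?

degrees of freedom = 27

df = n₁ + n₂ − 2 = 9 + 20 − 2 = 27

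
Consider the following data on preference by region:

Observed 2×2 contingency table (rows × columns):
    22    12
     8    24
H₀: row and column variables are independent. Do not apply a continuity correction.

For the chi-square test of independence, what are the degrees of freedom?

degrees of freedom = 1

df = (r−1)(c−1) = (2−1)·(2−1) = 1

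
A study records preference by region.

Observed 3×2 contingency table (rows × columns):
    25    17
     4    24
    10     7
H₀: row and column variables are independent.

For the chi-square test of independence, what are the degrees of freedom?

df = (r−1)(c−1) = (3−1)·(2−1) = 2

degrees of freedom = 2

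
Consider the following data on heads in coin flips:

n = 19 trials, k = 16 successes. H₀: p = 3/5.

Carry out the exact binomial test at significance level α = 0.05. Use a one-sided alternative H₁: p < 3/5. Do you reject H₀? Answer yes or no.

reject H₀: no

Exact binomial: n=19, k=16, p₀=3/5=0.6000
P(X≤16) from Σ C(n,i)·p₀^i·(1−p₀)^(n−i)
p-value (one-sided, H₁ less) = 0.99454
At α=0.05: p ≥ α → fail to reject H₀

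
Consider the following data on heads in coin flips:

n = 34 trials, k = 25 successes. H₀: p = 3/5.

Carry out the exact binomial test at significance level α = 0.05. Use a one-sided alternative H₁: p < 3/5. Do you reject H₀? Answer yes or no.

reject H₀: no

Exact binomial: n=34, k=25, p₀=3/5=0.6000
P(X≤25) from Σ C(n,i)·p₀^i·(1−p₀)^(n−i)
p-value (one-sided, H₁ less) = 0.96593
At α=0.05: p ≥ α → fail to reject H₀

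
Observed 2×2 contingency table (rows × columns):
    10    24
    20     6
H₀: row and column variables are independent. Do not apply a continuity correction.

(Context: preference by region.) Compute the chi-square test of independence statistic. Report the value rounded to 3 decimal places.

test statistic = 13.303

Row totals [34, 26], col totals [30, 30], n=60
χ² = (10−17.00)²/17.00 + (24−17.00)²/17.00 + (20−13.00)²/13.00 + (6−13.00)²/13.00 = 13.3032
df = 1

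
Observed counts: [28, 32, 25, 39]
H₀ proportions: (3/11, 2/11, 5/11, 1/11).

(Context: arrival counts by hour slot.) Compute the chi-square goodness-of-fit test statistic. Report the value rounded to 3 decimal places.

test statistic = 90.618

n = 124; E_i = n·p_i = [33.82, 22.55, 56.36, 11.27]
χ² = (28−33.82)²/33.82 + (32−22.55)²/22.55 + (25−56.36)²/56.36 + (39−11.27)²/11.27 = 90.6183
df = 3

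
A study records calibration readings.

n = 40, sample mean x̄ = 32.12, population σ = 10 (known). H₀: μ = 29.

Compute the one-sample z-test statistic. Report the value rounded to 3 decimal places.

test statistic = 1.973

SE = σ/√n = 10/√40 = 1.5811
z = (x̄−μ₀)/SE = (32.12−29)/1.5811 = 1.9733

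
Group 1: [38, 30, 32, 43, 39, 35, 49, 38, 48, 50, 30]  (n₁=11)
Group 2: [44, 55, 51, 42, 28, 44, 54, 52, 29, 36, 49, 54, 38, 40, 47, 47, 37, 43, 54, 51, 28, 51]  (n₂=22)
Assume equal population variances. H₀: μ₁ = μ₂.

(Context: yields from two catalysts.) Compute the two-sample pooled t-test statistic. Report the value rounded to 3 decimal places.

test statistic = -1.635

x̄₁=39.273, s₁=7.390, n₁=11
x̄₂=44.273, s₂=8.675, n₂=22
s_p² = [10·7.390² + 21·8.675²]/31 = 68.5982
SE = √(s_p²·(1/11+1/22)) = 3.0585
t = (39.273−44.273)/3.0585 = -1.6348
df = 31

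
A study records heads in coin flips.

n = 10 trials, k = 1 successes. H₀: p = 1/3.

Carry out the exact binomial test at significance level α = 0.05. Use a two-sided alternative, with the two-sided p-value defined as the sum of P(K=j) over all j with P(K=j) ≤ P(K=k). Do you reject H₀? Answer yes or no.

reject H₀: no

Exact binomial: n=10, k=1, p₀=1/3=0.3333
P(X=j) = C(n,j)·p₀^j·(1−p₀)^(n−j); p = Σ P(X=j) over j with P(X=j) ≤ P(X=1)
p-value (two-sided) = 0.18061
At α=0.05: p ≥ α → fail to reject H₀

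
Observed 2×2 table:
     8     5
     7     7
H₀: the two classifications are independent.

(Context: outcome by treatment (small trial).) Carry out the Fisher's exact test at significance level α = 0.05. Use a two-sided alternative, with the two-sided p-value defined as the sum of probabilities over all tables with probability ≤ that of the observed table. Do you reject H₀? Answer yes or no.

Margins: r₁=13, r₂=14, c₁=15, c₂=12, n=27
p_obs = C(13,8)·C(14,7)/C(27,15); sum pmf over tables with pmf ≤ p_obs
p-value (two-sided) = 0.70357
At α=0.05: p ≥ α → fail to reject H₀

reject H₀: no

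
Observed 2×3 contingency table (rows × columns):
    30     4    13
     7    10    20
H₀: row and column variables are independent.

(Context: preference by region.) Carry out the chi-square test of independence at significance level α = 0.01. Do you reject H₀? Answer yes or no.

Row totals [47, 37], col totals [37, 14, 33], n=84
χ² = (30−20.70)²/20.70 + (4−7.83)²/7.83 + (13−18.46)²/18.46 + (7−16.30)²/16.30 + (10−6.17)²/6.17 + (20−14.54)²/14.54 = 17.4098
df = 2
p-value (upper-tail) = 0.00017
At α=0.01: p < α → reject H₀

reject H₀: yes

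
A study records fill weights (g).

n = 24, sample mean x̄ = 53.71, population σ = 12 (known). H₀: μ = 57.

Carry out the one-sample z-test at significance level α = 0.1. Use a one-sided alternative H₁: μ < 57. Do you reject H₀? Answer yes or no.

reject H₀: yes

SE = σ/√n = 12/√24 = 2.4495
z = (x̄−μ₀)/SE = (53.71−57)/2.4495 = -1.3431
p-value (one-sided, H₁ less) = 0.08961
At α=0.1: p < α → reject H₀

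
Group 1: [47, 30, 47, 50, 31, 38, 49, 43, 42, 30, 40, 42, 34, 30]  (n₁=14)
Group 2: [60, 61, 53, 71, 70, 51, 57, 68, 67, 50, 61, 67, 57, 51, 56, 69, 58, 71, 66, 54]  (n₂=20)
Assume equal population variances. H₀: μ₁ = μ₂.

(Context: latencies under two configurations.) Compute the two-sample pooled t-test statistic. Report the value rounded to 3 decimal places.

test statistic = -8.413

x̄₁=39.500, s₁=7.408, n₁=14
x̄₂=60.900, s₂=7.225, n₂=20
s_p² = [13·7.408² + 19·7.225²]/32 = 53.2906
SE = √(s_p²·(1/14+1/20)) = 2.5438
t = (39.500−60.900)/2.5438 = -8.4126
df = 32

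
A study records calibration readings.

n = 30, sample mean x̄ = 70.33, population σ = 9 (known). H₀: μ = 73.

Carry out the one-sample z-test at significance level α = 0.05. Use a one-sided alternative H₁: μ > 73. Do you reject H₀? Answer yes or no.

SE = σ/√n = 9/√30 = 1.6432
z = (x̄−μ₀)/SE = (70.33−73)/1.6432 = -1.6249
p-value (one-sided, H₁ greater) = 0.94791
At α=0.05: p ≥ α → fail to reject H₀

reject H₀: no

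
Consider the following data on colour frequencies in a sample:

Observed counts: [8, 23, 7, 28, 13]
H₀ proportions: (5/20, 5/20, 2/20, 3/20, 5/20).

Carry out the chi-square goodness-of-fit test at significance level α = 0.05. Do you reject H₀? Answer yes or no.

n = 79; E_i = n·p_i = [19.75, 19.75, 7.90, 11.85, 19.75]
χ² = (8−19.75)²/19.75 + (23−19.75)²/19.75 + (7−7.90)²/7.90 + (28−11.85)²/11.85 + (13−19.75)²/19.75 = 31.9451
df = 4
p-value (upper-tail) = 0.00000
At α=0.05: p < α → reject H₀

reject H₀: yes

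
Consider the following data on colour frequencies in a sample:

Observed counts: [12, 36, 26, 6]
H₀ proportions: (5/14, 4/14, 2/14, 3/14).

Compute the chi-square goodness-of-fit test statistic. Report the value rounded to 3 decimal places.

test statistic = 42.990

n = 80; E_i = n·p_i = [28.57, 22.86, 11.43, 17.14]
χ² = (12−28.57)²/28.57 + (36−22.86)²/22.86 + (26−11.43)²/11.43 + (6−17.14)²/17.14 = 42.9900
df = 3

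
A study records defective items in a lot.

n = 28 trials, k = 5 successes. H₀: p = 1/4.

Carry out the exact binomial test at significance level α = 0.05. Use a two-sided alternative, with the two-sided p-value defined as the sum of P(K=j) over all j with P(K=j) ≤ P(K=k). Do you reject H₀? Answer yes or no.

Exact binomial: n=28, k=5, p₀=1/4=0.2500
P(X=j) = C(n,j)·p₀^j·(1−p₀)^(n−j); p = Σ P(X=j) over j with P(X=j) ≤ P(X=5)
p-value (two-sided) = 0.51365
At α=0.05: p ≥ α → fail to reject H₀

reject H₀: no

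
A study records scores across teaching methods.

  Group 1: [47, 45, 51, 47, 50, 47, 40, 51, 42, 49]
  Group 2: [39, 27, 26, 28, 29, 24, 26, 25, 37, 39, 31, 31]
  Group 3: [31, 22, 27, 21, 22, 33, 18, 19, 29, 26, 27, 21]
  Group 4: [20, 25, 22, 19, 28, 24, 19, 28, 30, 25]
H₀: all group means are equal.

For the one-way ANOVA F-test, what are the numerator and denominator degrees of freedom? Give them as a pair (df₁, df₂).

degrees of freedom = [3, 40]

k = 4 groups, N = 44 total
df = (k−1, N−k) = (4−1, 44−4) = (3, 40)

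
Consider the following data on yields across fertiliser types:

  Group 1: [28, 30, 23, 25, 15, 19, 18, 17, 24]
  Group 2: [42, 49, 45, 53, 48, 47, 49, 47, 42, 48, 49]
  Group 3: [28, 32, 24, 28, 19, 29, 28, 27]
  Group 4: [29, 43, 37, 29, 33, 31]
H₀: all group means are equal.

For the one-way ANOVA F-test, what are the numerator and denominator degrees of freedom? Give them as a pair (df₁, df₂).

degrees of freedom = [3, 30]

k = 4 groups, N = 34 total
df = (k−1, N−k) = (4−1, 34−4) = (3, 30)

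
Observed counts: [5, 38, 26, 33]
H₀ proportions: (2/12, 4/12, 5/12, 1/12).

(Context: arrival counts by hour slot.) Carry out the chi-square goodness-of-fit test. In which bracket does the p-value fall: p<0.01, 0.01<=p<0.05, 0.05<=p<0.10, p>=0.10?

p-value bracket: p<0.01

n = 102; E_i = n·p_i = [17.00, 34.00, 42.50, 8.50]
χ² = (5−17.00)²/17.00 + (38−34.00)²/34.00 + (26−42.50)²/42.50 + (33−8.50)²/8.50 = 85.9647
df = 3
p-value (upper-tail) = 0.00000
→ bracket: p<0.01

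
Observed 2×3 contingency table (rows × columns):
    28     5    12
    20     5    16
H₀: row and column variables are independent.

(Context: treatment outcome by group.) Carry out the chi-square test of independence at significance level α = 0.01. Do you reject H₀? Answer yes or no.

reject H₀: no

Row totals [45, 41], col totals [48, 10, 28], n=86
χ² = (28−25.12)²/25.12 + (5−5.23)²/5.23 + (12−14.65)²/14.65 + (20−22.88)²/22.88 + (5−4.77)²/4.77 + (16−13.35)²/13.35 = 1.7224
df = 2
p-value (upper-tail) = 0.42265
At α=0.01: p ≥ α → fail to reject H₀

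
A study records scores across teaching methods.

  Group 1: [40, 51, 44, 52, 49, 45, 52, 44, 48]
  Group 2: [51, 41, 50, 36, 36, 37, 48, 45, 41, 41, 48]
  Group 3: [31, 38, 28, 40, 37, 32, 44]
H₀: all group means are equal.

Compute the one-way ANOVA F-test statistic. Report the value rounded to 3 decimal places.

test statistic = 9.817

Group means [47.22, 43.09, 35.71], grand mean 42.556
SSB = Σnᵢ(x̄ᵢ−x̄)² = 526.773; SSW = ΣΣ(x−x̄ᵢ)² = 643.893
MSB = 526.773/2 = 263.3867; MSW = 643.893/24 = 26.8289
F = MSB/MSW = 9.8173
df = (2, 24)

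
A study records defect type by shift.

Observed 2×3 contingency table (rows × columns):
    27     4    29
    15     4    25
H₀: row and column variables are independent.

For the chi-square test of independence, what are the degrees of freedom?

df = (r−1)(c−1) = (2−1)·(3−1) = 2

degrees of freedom = 2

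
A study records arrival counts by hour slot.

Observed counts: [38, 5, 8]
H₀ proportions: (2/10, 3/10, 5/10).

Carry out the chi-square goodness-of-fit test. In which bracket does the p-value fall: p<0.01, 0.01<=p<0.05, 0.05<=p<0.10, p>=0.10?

n = 51; E_i = n·p_i = [10.20, 15.30, 25.50]
χ² = (38−10.20)²/10.20 + (5−15.30)²/15.30 + (8−25.50)²/25.50 = 94.7124
df = 2
p-value (upper-tail) = 0.00000
→ bracket: p<0.01

p-value bracket: p<0.01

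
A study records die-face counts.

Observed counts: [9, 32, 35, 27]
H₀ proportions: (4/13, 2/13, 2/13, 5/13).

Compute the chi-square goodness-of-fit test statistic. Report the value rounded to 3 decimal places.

test statistic = 59.885

n = 103; E_i = n·p_i = [31.69, 15.85, 15.85, 39.62]
χ² = (9−31.69)²/31.69 + (32−15.85)²/15.85 + (35−15.85)²/15.85 + (27−39.62)²/39.62 = 59.8850
df = 3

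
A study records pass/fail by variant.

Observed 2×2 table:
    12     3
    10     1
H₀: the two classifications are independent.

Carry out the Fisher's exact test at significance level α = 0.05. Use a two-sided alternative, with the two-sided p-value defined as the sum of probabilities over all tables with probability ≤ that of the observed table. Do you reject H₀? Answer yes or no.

reject H₀: no

Margins: r₁=15, r₂=11, c₁=22, c₂=4, n=26
p_obs = C(15,12)·C(11,10)/C(26,22); sum pmf over tables with pmf ≤ p_obs
p-value (two-sided) = 0.61371
At α=0.05: p ≥ α → fail to reject H₀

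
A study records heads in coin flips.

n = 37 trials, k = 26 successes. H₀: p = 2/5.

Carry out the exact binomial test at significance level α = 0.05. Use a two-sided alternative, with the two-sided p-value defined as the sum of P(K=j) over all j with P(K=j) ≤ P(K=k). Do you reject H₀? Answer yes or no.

Exact binomial: n=37, k=26, p₀=2/5=0.4000
P(X=j) = C(n,j)·p₀^j·(1−p₀)^(n−j); p = Σ P(X=j) over j with P(X=j) ≤ P(X=26)
p-value (two-sided) = 0.00029
At α=0.05: p < α → reject H₀

reject H₀: yes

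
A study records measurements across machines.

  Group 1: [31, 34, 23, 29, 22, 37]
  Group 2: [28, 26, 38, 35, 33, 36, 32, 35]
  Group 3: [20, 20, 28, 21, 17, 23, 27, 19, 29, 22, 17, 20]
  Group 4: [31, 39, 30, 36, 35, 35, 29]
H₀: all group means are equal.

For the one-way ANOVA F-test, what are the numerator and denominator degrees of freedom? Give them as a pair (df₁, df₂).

k = 4 groups, N = 33 total
df = (k−1, N−k) = (4−1, 33−4) = (3, 29)

degrees of freedom = [3, 29]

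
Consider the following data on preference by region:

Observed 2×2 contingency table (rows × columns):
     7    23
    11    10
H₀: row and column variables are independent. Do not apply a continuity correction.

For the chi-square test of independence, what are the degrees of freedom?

degrees of freedom = 1

df = (r−1)(c−1) = (2−1)·(2−1) = 1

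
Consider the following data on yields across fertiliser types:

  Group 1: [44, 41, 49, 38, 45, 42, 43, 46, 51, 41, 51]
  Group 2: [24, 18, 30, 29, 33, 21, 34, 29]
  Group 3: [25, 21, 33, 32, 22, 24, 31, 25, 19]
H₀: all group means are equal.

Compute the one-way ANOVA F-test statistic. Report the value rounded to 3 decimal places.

Group means [44.64, 27.25, 25.78], grand mean 33.607
SSB = Σnᵢ(x̄ᵢ−x̄)² = 2213.078; SSW = ΣΣ(x−x̄ᵢ)² = 615.601
MSB = 2213.078/2 = 1106.5388; MSW = 615.601/25 = 24.6240
F = MSB/MSW = 44.9373
df = (2, 25)

test statistic = 44.937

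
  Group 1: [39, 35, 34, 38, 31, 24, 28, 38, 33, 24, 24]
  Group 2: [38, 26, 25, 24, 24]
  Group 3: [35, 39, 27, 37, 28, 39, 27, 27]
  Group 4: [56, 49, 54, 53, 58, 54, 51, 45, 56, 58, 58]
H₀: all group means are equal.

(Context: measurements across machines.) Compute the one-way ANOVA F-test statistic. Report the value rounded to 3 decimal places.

Group means [31.64, 27.40, 32.38, 53.82], grand mean 38.171
SSB = Σnᵢ(x̄ᵢ−x̄)² = 4011.715; SSW = ΣΣ(x−x̄ᵢ)² = 879.257
MSB = 4011.715/3 = 1337.2382; MSW = 879.257/31 = 28.3631
F = MSB/MSW = 47.1471
df = (3, 31)

test statistic = 47.147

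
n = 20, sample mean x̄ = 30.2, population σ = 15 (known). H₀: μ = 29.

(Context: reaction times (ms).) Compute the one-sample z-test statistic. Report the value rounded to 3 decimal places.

test statistic = 0.358

SE = σ/√n = 15/√20 = 3.3541
z = (x̄−μ₀)/SE = (30.2−29)/3.3541 = 0.3578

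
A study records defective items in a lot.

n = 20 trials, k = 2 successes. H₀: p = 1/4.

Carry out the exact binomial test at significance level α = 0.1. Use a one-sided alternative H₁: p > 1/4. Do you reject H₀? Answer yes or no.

reject H₀: no

Exact binomial: n=20, k=2, p₀=1/4=0.2500
P(X≥2) from Σ C(n,i)·p₀^i·(1−p₀)^(n−i)
p-value (one-sided, H₁ greater) = 0.97569
At α=0.1: p ≥ α → fail to reject H₀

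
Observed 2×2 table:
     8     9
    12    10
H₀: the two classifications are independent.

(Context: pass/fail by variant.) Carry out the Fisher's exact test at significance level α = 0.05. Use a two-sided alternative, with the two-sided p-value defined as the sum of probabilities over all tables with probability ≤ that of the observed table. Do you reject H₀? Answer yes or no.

Margins: r₁=17, r₂=22, c₁=20, c₂=19, n=39
p_obs = C(17,8)·C(22,12)/C(39,20); sum pmf over tables with pmf ≤ p_obs
p-value (two-sided) = 0.75119
At α=0.05: p ≥ α → fail to reject H₀

reject H₀: no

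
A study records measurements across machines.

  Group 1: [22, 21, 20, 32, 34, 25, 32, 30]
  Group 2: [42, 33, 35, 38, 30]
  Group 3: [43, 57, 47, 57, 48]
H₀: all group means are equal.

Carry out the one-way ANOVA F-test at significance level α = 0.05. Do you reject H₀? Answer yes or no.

Group means [27.00, 35.60, 50.40], grand mean 35.889
SSB = Σnᵢ(x̄ᵢ−x̄)² = 1685.378; SSW = ΣΣ(x−x̄ᵢ)² = 466.400
MSB = 1685.378/2 = 842.6889; MSW = 466.400/15 = 31.0933
F = MSB/MSW = 27.1019
df = (2, 15)
p-value (upper-tail) = 0.00001
At α=0.05: p < α → reject H₀

reject H₀: yes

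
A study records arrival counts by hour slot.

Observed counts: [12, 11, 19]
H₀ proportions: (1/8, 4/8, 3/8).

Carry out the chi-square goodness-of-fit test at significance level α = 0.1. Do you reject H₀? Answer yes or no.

n = 42; E_i = n·p_i = [5.25, 21.00, 15.75]
χ² = (12−5.25)²/5.25 + (11−21.00)²/21.00 + (19−15.75)²/15.75 = 14.1111
df = 2
p-value (upper-tail) = 0.00086
At α=0.1: p < α → reject H₀

reject H₀: yes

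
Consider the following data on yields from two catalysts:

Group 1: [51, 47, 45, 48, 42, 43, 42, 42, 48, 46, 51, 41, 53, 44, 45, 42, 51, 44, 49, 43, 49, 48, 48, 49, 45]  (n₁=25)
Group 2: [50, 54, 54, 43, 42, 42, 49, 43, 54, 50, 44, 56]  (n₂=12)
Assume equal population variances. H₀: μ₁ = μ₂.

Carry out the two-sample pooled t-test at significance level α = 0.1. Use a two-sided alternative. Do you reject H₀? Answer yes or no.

x̄₁=46.240, s₁=3.443, n₁=25
x̄₂=48.417, s₂=5.368, n₂=12
s_p² = [24·3.443² + 11·5.368²]/35 = 17.1850
SE = √(s_p²·(1/25+1/12)) = 1.4558
t = (46.240−48.417)/1.4558 = -1.4951
df = 35
p-value (two-sided) = 0.14385
At α=0.1: p ≥ α → fail to reject H₀

reject H₀: no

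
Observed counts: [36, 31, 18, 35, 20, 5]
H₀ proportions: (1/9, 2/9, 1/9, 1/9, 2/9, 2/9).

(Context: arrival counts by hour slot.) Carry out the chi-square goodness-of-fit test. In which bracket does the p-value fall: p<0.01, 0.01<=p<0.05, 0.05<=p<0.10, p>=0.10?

p-value bracket: p<0.01

n = 145; E_i = n·p_i = [16.11, 32.22, 16.11, 16.11, 32.22, 32.22]
χ² = (36−16.11)²/16.11 + (31−32.22)²/32.22 + (18−16.11)²/16.11 + (35−16.11)²/16.11 + (20−32.22)²/32.22 + (5−32.22)²/32.22 = 74.6000
df = 5
p-value (upper-tail) = 0.00000
→ bracket: p<0.01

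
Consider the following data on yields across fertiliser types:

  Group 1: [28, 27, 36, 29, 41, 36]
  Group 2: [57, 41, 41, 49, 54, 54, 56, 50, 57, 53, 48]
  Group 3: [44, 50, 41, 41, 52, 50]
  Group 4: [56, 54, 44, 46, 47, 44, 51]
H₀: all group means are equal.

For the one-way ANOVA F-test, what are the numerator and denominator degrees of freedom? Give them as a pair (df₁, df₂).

degrees of freedom = [3, 26]

k = 4 groups, N = 30 total
df = (k−1, N−k) = (4−1, 30−4) = (3, 26)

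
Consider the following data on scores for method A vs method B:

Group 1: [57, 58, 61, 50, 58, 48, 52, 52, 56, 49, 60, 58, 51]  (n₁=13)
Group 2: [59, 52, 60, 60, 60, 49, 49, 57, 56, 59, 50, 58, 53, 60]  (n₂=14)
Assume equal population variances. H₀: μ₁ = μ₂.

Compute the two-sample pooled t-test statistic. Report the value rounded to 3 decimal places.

x̄₁=54.615, s₁=4.426, n₁=13
x̄₂=55.857, s₂=4.348, n₂=14
s_p² = [12·4.426² + 13·4.348²]/25 = 19.2316
SE = √(s_p²·(1/13+1/14)) = 1.6891
t = (54.615−55.857)/1.6891 = -0.7352
df = 25

test statistic = -0.735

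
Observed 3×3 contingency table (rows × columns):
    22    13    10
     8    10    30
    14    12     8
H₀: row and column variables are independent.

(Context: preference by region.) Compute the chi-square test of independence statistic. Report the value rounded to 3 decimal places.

test statistic = 21.556

Row totals [45, 48, 34], col totals [44, 35, 48], n=127
χ² = (22−15.59)²/15.59 + (13−12.40)²/12.40 + (10−17.01)²/17.01 + (8−16.63)²/16.63 + (10−13.23)²/13.23 + (30−18.14)²/18.14 + (14−11.78)²/11.78 + (12−9.37)²/9.37 + (8−12.85)²/12.85 = 21.5563
df = 4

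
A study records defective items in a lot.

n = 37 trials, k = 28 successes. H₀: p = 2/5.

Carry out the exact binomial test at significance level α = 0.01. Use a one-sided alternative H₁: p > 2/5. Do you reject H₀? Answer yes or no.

Exact binomial: n=37, k=28, p₀=2/5=0.4000
P(X≥28) from Σ C(n,i)·p₀^i·(1−p₀)^(n−i)
p-value (one-sided, H₁ greater) = 0.00001
At α=0.01: p < α → reject H₀

reject H₀: yes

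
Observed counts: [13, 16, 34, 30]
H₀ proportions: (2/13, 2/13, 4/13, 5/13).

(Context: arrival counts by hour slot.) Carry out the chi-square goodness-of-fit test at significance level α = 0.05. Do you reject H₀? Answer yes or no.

reject H₀: no

n = 93; E_i = n·p_i = [14.31, 14.31, 28.62, 35.77]
χ² = (13−14.31)²/14.31 + (16−14.31)²/14.31 + (34−28.62)²/28.62 + (30−35.77)²/35.77 = 2.2634
df = 3
p-value (upper-tail) = 0.51956
At α=0.05: p ≥ α → fail to reject H₀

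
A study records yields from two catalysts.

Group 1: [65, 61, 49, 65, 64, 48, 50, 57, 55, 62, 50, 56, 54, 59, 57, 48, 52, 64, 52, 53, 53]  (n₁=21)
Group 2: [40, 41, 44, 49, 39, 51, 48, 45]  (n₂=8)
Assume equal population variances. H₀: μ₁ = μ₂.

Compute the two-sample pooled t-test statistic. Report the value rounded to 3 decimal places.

x̄₁=55.905, s₁=5.770, n₁=21
x̄₂=44.625, s₂=4.438, n₂=8
s_p² = [20·5.770² + 7·4.438²]/27 = 29.7661
SE = √(s_p²·(1/21+1/8)) = 2.2668
t = (55.905−44.625)/2.2668 = 4.9762
df = 27

test statistic = 4.976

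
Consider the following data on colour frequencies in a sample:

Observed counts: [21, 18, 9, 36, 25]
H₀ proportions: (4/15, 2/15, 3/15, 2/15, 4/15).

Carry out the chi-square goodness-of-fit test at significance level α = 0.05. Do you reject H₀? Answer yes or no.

reject H₀: yes

n = 109; E_i = n·p_i = [29.07, 14.53, 21.80, 14.53, 29.07]
χ² = (21−29.07)²/29.07 + (18−14.53)²/14.53 + (9−21.80)²/21.80 + (36−14.53)²/14.53 + (25−29.07)²/29.07 = 42.8578
df = 4
p-value (upper-tail) = 0.00000
At α=0.05: p < α → reject H₀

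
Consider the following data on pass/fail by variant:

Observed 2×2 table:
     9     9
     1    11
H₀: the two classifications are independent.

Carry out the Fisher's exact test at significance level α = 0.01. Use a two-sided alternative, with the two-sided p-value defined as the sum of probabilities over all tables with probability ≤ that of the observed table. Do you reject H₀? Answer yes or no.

Margins: r₁=18, r₂=12, c₁=10, c₂=20, n=30
p_obs = C(18,9)·C(12,1)/C(30,10); sum pmf over tables with pmf ≤ p_obs
p-value (two-sided) = 0.02353
At α=0.01: p ≥ α → fail to reject H₀

reject H₀: no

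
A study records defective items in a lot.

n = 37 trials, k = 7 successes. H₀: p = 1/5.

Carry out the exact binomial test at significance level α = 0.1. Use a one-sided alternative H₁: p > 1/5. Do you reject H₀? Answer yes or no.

reject H₀: no

Exact binomial: n=37, k=7, p₀=1/5=0.2000
P(X≥7) from Σ C(n,i)·p₀^i·(1−p₀)^(n−i)
p-value (one-sided, H₁ greater) = 0.63017
At α=0.1: p ≥ α → fail to reject H₀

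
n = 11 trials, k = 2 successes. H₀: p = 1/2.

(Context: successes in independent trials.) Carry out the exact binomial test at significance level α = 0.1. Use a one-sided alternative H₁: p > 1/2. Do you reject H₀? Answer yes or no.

reject H₀: no

Exact binomial: n=11, k=2, p₀=1/2=0.5000
P(X≥2) from Σ C(n,i)·p₀^i·(1−p₀)^(n−i)
p-value (one-sided, H₁ greater) = 0.99414
At α=0.1: p ≥ α → fail to reject H₀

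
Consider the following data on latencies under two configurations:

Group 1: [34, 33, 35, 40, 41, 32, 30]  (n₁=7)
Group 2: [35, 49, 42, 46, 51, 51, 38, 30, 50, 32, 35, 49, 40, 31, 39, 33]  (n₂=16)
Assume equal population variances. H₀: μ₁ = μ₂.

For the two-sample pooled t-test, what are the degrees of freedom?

degrees of freedom = 21

df = n₁ + n₂ − 2 = 7 + 16 − 2 = 21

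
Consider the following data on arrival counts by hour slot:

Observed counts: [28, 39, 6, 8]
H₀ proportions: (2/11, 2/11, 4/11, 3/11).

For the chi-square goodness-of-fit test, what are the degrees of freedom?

df = k − 1 = 4 − 1 = 3

degrees of freedom = 3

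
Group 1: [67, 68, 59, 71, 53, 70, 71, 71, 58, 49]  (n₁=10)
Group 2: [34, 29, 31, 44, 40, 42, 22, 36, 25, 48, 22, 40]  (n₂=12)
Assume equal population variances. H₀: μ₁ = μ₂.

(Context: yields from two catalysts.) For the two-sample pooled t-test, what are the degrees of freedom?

degrees of freedom = 20

df = n₁ + n₂ − 2 = 10 + 12 − 2 = 20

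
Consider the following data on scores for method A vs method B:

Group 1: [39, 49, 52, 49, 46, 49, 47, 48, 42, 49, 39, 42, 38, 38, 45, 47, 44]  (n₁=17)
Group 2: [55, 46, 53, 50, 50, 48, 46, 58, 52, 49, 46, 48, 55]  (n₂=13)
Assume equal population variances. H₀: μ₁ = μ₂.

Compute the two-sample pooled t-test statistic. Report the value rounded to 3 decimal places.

test statistic = -3.580

x̄₁=44.882, s₁=4.470, n₁=17
x̄₂=50.462, s₂=3.886, n₂=13
s_p² = [16·4.470² + 12·3.886²]/28 = 17.8927
SE = √(s_p²·(1/17+1/13)) = 1.5585
t = (44.882−50.462)/1.5585 = -3.5799
df = 28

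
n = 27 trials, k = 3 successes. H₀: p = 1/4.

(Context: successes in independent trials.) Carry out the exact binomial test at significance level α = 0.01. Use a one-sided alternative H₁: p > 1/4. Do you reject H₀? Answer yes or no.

Exact binomial: n=27, k=3, p₀=1/4=0.2500
P(X≥3) from Σ C(n,i)·p₀^i·(1−p₀)^(n−i)
p-value (one-sided, H₁ greater) = 0.97926
At α=0.01: p ≥ α → fail to reject H₀

reject H₀: no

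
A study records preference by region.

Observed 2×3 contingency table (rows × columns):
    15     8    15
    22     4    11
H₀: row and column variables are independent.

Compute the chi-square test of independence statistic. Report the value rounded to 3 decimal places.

Row totals [38, 37], col totals [37, 12, 26], n=75
χ² = (15−18.75)²/18.75 + (8−6.08)²/6.08 + (15−13.17)²/13.17 + (22−18.25)²/18.25 + (4−5.92)²/5.92 + (11−12.83)²/12.83 = 3.2603
df = 2

test statistic = 3.260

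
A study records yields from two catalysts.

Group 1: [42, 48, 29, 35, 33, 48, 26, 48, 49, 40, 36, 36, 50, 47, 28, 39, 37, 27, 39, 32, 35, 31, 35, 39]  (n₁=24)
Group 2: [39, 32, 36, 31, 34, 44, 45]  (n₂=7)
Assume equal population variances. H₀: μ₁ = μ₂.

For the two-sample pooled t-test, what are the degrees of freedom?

degrees of freedom = 29

df = n₁ + n₂ − 2 = 24 + 7 − 2 = 29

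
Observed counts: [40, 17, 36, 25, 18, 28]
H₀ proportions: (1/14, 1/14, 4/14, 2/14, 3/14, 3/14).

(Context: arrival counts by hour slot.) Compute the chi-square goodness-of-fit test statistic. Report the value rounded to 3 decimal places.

n = 164; E_i = n·p_i = [11.71, 11.71, 46.86, 23.43, 35.14, 35.14]
χ² = (40−11.71)²/11.71 + (17−11.71)²/11.71 + (36−46.86)²/46.86 + (25−23.43)²/23.43 + (18−35.14)²/35.14 + (28−35.14)²/35.14 = 83.1199
df = 5

test statistic = 83.120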